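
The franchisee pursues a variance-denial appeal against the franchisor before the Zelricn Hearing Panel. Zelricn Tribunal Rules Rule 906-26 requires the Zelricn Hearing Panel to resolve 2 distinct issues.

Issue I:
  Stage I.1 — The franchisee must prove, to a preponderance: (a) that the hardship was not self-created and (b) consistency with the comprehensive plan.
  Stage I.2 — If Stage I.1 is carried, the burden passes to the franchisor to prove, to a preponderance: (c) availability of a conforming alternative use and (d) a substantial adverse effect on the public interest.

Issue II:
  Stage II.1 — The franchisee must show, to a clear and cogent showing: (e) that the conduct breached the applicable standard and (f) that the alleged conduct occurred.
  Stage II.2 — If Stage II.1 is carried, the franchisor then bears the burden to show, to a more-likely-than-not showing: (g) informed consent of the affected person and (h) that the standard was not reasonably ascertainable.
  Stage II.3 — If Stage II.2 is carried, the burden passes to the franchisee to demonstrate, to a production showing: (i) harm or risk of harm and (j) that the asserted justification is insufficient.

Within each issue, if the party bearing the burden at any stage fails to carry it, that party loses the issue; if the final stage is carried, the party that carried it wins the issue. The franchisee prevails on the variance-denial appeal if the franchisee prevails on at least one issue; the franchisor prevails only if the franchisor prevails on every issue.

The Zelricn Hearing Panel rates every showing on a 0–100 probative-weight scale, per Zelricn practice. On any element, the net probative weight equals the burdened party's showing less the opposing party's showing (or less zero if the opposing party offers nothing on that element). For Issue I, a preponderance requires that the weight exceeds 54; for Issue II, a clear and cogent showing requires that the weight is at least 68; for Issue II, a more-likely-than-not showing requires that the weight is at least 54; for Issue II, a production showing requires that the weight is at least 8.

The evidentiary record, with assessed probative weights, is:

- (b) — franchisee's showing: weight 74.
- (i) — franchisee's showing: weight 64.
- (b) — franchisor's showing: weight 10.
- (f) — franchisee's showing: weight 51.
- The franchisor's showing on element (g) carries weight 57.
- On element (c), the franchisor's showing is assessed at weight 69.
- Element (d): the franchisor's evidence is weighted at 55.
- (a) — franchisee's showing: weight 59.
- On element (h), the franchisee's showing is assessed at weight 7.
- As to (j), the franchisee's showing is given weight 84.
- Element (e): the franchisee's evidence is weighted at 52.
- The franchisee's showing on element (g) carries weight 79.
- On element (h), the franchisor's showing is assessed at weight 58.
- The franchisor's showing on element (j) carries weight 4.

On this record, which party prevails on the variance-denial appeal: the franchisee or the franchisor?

— Issue I —
At Stage I.1 the franchisee must meet a preponderance (weight exceeds 54): on (a) the weight is 59, > 54, so (a) meets the standard; on (b) the weight is 74 less the opposing 10 gives net 64, which does exceed 54, so (b) meets the standard.
  Stage I.1 is satisfied; the onus moves to the franchisor.
At Stage I.2 the franchisor must meet a preponderance (weight exceeds 54): on (c) the weight is 69, > 54, so (c) meets the standard; on (d) the weight is 55, which does exceed 54, so (d) meets the standard.
  The franchisor carries the last stage.
Every stage carried; the franchisor prevails on this issue.
— Issue II —
Stage II.1 — burden on franchisee; standard: a clear and cogent showing (weight is at least 68).
    (e): 52 < 68 [not met]
    (f): 51 < 68 [not met]
  Stage II.1 not carried; the franchisee fails its burden.
The analysis ends at Stage II.1; the franchisor prevails on this issue.
Per-issue: Issue I → franchisor; Issue II → franchisor. The franchisee must prevail on at least one issue; overall, the franchisor prevails.

franchisor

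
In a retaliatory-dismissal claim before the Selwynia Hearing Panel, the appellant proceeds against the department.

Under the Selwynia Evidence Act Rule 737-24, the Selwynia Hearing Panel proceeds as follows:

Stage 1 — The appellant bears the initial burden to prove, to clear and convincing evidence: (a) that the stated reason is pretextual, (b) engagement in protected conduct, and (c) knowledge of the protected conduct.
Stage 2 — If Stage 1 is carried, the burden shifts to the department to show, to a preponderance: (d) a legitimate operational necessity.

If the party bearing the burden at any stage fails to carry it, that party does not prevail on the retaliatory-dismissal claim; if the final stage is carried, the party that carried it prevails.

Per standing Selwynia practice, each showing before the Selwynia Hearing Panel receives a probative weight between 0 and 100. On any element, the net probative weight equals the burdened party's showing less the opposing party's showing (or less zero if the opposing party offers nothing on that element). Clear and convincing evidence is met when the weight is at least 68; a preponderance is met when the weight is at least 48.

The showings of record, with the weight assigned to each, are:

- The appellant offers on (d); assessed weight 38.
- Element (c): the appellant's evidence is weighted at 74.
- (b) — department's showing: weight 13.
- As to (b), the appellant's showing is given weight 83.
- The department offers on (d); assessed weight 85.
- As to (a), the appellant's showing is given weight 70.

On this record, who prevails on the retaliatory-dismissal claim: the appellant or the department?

Stage 1 (appellant, clear and convincing evidence, weight is at least 68): (a) 70 ≥ 68 — meets; (b) net 83−13=70 ≥ 68 — meets; (c) 74 ≥ 68 — meets.
  Stage 1 carried; the burden shifts to the department.
Stage 2 (department, a preponderance, weight is at least 48): (d) net 85−38=47 < 48 — fails.
  The department does not carry Stage 2.
The appellant prevails.

appellant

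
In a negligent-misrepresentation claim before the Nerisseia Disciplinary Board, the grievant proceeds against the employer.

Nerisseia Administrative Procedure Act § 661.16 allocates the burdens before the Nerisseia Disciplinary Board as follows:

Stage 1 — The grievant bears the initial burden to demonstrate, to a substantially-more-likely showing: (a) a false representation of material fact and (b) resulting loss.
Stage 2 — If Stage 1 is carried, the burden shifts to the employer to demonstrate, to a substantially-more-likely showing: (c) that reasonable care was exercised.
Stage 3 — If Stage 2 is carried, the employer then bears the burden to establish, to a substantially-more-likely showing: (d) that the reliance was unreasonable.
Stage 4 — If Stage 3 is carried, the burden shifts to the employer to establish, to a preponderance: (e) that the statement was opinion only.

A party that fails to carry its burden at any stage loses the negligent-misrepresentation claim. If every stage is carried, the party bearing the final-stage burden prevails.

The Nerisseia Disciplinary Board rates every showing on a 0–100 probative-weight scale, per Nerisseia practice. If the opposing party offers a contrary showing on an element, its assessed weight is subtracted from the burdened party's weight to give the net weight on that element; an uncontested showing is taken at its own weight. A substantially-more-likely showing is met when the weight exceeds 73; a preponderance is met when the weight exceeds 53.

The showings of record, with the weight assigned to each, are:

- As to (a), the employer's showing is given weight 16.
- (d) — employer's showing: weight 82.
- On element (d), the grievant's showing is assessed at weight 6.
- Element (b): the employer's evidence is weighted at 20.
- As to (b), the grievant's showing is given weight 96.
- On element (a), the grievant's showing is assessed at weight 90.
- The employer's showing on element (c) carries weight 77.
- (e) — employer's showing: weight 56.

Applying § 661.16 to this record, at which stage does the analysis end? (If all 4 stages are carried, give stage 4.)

Stage 1 — burden on grievant; standard: a substantially-more-likely showing (weight exceeds 73).
    (a): 90 − 16 = 74 > 73 [met]
    (b): 96 − 20 = 76 > 73 [met]
  The grievant carries Stage 1; the employer now bears the burden.
Stage 2 — burden on employer; standard: a substantially-more-likely showing (weight exceeds 73).
    (c): 77 > 73 [met]
  Stage 2 is satisfied; the employer continues to bear the burden.
Stage 3 — burden on employer; standard: a substantially-more-likely showing (weight exceeds 73).
    (d): 82 − 6 = 76 > 73 [met]
  Stage 3 carried; the burden remains with the employer.
Stage 4 — burden on employer; standard: a preponderance (weight exceeds 53).
    (e): 56 > 53 [met]
  The employer carries the last stage.
All stages carried — the employer prevails.

stage 4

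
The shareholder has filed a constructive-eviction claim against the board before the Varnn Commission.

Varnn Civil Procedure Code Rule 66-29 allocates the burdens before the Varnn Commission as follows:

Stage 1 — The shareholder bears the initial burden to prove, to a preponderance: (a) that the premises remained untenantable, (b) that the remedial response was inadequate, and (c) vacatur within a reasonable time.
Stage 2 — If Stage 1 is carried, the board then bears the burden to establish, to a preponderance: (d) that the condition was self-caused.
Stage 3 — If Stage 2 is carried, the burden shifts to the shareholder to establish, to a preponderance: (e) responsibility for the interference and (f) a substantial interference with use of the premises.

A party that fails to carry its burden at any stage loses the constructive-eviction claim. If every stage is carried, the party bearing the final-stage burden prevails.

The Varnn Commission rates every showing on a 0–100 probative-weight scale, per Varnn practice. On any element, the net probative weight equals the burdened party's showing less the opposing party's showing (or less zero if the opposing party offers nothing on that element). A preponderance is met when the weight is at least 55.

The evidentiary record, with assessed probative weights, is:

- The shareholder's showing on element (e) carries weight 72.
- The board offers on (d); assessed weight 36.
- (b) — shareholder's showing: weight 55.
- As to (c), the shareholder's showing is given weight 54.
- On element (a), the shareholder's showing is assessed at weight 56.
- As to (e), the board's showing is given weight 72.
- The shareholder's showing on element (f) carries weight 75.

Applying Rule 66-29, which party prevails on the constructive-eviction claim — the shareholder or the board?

Stage 1 — burden on shareholder; standard: a preponderance (weight is at least 55).
    (a): 56 ≥ 55 [met]
    (b): 55 ≥ 55 [met]
    (c): 54 < 55 [not met]
  Not every element is met, so the shareholder fails to carry Stage 1.
The board prevails.

board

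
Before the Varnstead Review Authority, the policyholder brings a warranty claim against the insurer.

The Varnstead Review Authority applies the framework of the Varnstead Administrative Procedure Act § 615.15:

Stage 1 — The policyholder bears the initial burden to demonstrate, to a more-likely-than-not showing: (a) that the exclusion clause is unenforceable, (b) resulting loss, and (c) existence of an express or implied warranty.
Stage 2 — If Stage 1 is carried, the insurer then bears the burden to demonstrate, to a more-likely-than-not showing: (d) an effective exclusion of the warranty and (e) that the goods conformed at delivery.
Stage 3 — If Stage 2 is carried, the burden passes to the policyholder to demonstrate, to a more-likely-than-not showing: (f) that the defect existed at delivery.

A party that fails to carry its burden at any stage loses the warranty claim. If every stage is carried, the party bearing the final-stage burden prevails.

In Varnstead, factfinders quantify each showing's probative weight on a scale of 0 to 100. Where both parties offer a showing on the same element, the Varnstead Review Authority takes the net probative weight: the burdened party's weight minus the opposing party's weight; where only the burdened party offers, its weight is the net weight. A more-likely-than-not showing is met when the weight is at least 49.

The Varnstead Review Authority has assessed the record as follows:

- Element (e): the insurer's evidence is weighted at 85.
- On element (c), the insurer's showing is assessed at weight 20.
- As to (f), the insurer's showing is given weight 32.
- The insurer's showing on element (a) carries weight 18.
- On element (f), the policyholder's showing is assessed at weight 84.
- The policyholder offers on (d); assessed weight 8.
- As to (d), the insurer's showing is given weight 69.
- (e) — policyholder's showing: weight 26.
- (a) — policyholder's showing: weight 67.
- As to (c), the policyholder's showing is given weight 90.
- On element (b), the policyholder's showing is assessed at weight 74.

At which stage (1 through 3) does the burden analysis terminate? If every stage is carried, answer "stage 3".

stage 3

Stage 1 — burden on policyholder; standard: a more-likely-than-not showing (weight is at least 49).
    (a): 67 − 18 = 49 ≥ 49 [met]
    (b): 74 ≥ 49 [met]
    (c): 90 − 20 = 70 ≥ 49 [met]
  All elements met. The burden passes to the insurer.
Stage 2 — burden on insurer; standard: a more-likely-than-not showing (weight is at least 49).
    (d): 69 − 8 = 61 ≥ 49 [met]
    (e): 85 − 26 = 59 ≥ 49 [met]
  Stage 2 carried; the burden shifts to the policyholder.
Stage 3 — burden on policyholder; standard: a more-likely-than-not showing (weight is at least 49).
    (f): 84 − 32 = 52 ≥ 49 [met]
  Stage 3 carried; the final stage is satisfied.
All stages carried — the policyholder prevails.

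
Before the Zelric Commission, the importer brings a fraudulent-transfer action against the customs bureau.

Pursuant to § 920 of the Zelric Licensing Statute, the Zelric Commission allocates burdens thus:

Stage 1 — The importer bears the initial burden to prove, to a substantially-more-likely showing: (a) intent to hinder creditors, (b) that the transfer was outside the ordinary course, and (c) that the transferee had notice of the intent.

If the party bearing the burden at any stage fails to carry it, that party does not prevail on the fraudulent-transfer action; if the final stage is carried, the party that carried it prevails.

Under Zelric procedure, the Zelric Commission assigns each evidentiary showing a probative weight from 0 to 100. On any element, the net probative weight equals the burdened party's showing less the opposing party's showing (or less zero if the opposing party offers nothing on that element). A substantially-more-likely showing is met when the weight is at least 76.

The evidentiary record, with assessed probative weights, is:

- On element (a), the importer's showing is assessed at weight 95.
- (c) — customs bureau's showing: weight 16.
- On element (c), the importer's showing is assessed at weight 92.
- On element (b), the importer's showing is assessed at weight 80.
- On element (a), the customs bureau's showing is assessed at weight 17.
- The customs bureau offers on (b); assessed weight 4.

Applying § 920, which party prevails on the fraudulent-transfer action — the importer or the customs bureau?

Stage 1 (importer, a substantially-more-likely showing, weight is at least 76): (a) net 95−17=78 ≥ 76 — meets; (b) net 80−4=76 ≥ 76 — meets; (c) net 92−16=76 ≥ 76 — meets.
  Stage 1 carried; the final stage is satisfied.
With every stage satisfied, the importer prevails.

importer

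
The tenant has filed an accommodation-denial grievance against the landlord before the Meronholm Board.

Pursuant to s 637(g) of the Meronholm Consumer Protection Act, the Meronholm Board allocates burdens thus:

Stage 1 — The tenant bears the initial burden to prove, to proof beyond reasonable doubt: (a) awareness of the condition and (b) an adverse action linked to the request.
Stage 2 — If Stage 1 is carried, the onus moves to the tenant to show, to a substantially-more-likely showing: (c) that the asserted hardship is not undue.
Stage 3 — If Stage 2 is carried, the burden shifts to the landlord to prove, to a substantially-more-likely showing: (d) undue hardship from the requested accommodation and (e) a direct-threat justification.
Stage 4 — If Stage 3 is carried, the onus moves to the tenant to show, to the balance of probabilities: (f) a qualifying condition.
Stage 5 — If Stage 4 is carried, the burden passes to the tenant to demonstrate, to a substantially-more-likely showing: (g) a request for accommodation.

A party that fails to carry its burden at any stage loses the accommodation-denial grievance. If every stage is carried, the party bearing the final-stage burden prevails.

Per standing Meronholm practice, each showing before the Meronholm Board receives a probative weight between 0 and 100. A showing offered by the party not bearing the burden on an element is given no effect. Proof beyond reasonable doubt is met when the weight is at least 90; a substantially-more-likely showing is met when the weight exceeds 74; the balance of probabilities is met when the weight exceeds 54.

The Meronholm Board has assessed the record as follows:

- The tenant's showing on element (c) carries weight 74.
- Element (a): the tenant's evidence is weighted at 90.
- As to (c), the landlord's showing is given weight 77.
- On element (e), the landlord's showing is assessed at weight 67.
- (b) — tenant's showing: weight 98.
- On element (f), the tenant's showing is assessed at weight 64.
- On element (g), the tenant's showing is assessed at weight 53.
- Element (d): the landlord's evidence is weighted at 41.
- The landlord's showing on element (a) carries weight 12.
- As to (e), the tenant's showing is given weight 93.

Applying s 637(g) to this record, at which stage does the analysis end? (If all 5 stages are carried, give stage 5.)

Stage 1 (tenant, proof beyond reasonable doubt, weight is at least 90): (a) 90 (landlord's 12 disregarded) ≥ 90 — meets; (b) 98 ≥ 90 — meets.
  Stage 1 carried; the burden remains with the tenant.
Stage 2 (tenant, a substantially-more-likely showing, weight exceeds 74): (c) 74 (landlord's 77 disregarded) ≤ 74 — fails.
  Stage 2 not carried; the tenant fails its burden.
The landlord prevails.

stage 2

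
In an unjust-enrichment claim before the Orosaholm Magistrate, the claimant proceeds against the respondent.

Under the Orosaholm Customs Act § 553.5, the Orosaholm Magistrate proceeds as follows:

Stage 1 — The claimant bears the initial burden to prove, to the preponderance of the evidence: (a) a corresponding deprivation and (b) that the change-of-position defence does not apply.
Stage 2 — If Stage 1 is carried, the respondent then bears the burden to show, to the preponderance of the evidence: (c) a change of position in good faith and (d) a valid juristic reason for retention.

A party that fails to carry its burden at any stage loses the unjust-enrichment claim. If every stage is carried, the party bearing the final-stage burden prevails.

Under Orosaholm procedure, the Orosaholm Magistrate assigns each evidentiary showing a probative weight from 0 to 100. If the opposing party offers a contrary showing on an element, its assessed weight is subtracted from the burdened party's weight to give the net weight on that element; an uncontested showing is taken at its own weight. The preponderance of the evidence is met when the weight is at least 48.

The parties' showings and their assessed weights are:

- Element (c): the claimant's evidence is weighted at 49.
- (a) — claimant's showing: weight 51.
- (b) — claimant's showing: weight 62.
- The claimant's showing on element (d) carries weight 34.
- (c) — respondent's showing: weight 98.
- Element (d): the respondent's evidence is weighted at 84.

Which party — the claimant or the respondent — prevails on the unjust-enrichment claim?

respondent

At Stage 1 the claimant must meet the preponderance of the evidence (weight is at least 48): on (a) the weight is 51, which does reach 48, so (a) meets the standard; on (b) the weight is 62, ≥ 48, so (b) meets the standard.
  Stage 1 is satisfied; the onus moves to the respondent.
At Stage 2 the respondent must meet the preponderance of the evidence (weight is at least 48): on (c) the weight is 98 less the opposing 49 gives net 49, which does reach 48, so (c) meets the standard; on (d) the weight is 84 less the opposing 34 gives net 50, which does reach 48, so (d) meets the standard.
  The respondent carries the last stage.
With every stage satisfied, the respondent prevails.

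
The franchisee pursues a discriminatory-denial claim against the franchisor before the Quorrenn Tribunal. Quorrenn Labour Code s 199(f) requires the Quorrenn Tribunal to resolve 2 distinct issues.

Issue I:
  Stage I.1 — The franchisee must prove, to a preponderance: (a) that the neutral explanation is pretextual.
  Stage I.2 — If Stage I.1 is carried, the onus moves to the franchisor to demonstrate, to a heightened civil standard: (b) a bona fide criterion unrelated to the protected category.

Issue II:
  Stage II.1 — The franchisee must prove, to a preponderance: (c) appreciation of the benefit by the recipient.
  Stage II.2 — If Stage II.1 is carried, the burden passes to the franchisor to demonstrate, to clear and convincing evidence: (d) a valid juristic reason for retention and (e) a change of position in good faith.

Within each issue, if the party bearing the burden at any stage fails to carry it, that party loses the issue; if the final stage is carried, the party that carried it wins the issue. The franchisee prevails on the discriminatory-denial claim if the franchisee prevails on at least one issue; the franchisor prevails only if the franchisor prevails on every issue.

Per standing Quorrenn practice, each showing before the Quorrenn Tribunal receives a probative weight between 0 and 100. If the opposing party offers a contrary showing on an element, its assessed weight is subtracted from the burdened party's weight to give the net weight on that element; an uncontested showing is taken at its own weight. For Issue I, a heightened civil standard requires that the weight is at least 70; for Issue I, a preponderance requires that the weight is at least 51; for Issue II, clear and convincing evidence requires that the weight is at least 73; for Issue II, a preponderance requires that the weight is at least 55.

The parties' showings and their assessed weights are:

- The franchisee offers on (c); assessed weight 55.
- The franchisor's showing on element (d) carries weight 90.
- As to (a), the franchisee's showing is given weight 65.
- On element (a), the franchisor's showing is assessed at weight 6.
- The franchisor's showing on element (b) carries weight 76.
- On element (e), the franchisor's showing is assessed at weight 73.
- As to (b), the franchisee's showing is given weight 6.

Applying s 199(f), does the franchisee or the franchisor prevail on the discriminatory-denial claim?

— Issue I —
Stage I.1 (franchisee, a preponderance, weight is at least 51): (a) net 65−6=59 ≥ 51 — meets.
  The franchisee carries Stage I.1; the franchisor now bears the burden.
Stage I.2 (franchisor, a heightened civil standard, weight is at least 70): (b) net 76−6=70 ≥ 70 — meets.
  The franchisor carries the last stage.
All stages carried — the franchisor prevails on this issue.
— Issue II —
At Stage II.1 the franchisee must meet a preponderance (weight is at least 55): on (c) the weight is 55, ≥ 55, so (c) meets the standard.
  Stage II.1 carried; the burden shifts to the franchisor.
At Stage II.2 the franchisor must meet clear and convincing evidence (weight is at least 73): on (d) the weight is 90, which does reach 73, so (d) meets the standard; on (e) the weight is 73, which does reach 73, so (e) meets the standard.
  All elements met at the final stage.
Every stage carried; the franchisor prevails on this issue.
Per-issue: Issue I → franchisor; Issue II → franchisor. The franchisee must prevail on at least one issue; overall, the franchisor prevails.

franchisor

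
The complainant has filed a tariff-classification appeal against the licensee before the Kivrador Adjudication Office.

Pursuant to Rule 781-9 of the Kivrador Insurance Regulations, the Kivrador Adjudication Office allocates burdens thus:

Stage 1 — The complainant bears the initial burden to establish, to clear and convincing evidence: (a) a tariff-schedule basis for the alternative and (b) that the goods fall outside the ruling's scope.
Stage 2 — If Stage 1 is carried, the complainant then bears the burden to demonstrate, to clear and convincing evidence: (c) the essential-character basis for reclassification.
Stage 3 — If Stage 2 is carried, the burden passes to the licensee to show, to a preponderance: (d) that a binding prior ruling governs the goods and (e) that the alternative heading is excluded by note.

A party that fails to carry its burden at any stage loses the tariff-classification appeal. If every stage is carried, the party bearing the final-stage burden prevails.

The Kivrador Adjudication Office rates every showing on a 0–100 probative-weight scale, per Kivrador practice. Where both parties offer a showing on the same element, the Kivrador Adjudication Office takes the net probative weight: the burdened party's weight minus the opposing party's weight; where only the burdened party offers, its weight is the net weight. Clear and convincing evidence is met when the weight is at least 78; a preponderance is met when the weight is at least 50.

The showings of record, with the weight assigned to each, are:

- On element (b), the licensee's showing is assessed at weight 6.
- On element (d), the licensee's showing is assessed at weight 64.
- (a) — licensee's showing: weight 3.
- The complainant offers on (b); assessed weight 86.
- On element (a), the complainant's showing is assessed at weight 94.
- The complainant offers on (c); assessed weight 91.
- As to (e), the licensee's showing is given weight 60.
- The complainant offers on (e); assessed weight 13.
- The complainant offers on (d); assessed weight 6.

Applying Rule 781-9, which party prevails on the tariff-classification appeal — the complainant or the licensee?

complainant

At Stage 1 the complainant must meet clear and convincing evidence (weight is at least 78): on (a) the weight is 94 less the opposing 3 gives net 91, which does reach 78, so (a) meets the standard; on (b) the weight is 86 less the opposing 6 gives net 80, which does reach 78, so (b) meets the standard.
  All elements met. The complainant retains the burden for Stage 2.
At Stage 2 the complainant must meet clear and convincing evidence (weight is at least 78): on (c) the weight is 91, ≥ 78, so (c) meets the standard.
  All elements met. The burden passes to the licensee.
At Stage 3 the licensee must meet a preponderance (weight is at least 50): on (d) the weight is 64 less the opposing 6 gives net 58, which does reach 50, so (d) meets the standard; on (e) the weight is 60 less the opposing 13 gives net 47, < 50, so (e) does not meet the standard.
  The licensee does not carry Stage 3.
The analysis ends at Stage 3; the complainant prevails.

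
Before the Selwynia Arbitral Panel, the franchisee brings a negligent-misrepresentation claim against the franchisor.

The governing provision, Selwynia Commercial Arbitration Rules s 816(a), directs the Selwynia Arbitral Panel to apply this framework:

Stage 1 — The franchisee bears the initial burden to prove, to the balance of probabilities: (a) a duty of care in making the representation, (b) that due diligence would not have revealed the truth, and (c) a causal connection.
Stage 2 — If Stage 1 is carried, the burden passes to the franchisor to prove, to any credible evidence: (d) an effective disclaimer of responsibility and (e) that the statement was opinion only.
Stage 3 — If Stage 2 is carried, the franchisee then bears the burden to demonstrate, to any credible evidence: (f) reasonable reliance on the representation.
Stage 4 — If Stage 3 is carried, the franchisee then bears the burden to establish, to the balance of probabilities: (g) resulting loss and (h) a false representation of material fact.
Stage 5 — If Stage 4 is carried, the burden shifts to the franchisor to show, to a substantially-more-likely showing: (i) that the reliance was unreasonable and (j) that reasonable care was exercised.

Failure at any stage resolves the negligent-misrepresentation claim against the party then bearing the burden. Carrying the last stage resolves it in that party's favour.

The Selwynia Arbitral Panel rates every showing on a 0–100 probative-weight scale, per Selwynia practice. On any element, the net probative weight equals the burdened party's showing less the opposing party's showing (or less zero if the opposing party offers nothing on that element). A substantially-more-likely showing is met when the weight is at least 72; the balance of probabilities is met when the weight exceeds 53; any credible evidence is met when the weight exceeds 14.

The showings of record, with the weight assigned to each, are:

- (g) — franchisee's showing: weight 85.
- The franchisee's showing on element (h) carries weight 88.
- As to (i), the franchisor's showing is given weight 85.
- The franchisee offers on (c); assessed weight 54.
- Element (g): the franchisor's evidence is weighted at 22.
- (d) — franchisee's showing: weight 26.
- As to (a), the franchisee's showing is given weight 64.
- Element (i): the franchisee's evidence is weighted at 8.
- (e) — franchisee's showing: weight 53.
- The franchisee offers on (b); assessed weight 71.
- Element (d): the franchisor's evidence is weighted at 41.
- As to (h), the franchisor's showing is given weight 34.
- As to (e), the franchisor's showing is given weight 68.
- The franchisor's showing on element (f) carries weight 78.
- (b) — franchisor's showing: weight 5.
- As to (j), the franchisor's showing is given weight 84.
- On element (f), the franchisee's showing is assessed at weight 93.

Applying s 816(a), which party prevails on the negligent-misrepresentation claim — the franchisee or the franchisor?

franchisor

Stage 1 — burden on franchisee; standard: the balance of probabilities (weight exceeds 53).
    (a): 64 > 53 [met]
    (b): 71 − 5 = 66 > 53 [met]
    (c): 54 > 53 [met]
  The franchisee carries Stage 1; the franchisor now bears the burden.
Stage 2 — burden on franchisor; standard: any credible evidence (weight exceeds 14).
    (d): 41 − 26 = 15 > 14 [met]
    (e): 68 − 53 = 15 > 14 [met]
  Stage 2 carried; the burden shifts to the franchisee.
Stage 3 — burden on franchisee; standard: any credible evidence (weight exceeds 14).
    (f): 93 − 78 = 15 > 14 [met]
  Stage 3 is satisfied; the franchisee continues to bear the burden.
Stage 4 — burden on franchisee; standard: the balance of probabilities (weight exceeds 53).
    (g): 85 − 22 = 63 > 53 [met]
    (h): 88 − 34 = 54 > 53 [met]
  Stage 4 carried; the burden shifts to the franchisor.
Stage 5 — burden on franchisor; standard: a substantially-more-likely showing (weight is at least 72).
    (i): 85 − 8 = 77 ≥ 72 [met]
    (j): 84 ≥ 72 [met]
  All elements met at the final stage.
All stages carried — the franchisor prevails.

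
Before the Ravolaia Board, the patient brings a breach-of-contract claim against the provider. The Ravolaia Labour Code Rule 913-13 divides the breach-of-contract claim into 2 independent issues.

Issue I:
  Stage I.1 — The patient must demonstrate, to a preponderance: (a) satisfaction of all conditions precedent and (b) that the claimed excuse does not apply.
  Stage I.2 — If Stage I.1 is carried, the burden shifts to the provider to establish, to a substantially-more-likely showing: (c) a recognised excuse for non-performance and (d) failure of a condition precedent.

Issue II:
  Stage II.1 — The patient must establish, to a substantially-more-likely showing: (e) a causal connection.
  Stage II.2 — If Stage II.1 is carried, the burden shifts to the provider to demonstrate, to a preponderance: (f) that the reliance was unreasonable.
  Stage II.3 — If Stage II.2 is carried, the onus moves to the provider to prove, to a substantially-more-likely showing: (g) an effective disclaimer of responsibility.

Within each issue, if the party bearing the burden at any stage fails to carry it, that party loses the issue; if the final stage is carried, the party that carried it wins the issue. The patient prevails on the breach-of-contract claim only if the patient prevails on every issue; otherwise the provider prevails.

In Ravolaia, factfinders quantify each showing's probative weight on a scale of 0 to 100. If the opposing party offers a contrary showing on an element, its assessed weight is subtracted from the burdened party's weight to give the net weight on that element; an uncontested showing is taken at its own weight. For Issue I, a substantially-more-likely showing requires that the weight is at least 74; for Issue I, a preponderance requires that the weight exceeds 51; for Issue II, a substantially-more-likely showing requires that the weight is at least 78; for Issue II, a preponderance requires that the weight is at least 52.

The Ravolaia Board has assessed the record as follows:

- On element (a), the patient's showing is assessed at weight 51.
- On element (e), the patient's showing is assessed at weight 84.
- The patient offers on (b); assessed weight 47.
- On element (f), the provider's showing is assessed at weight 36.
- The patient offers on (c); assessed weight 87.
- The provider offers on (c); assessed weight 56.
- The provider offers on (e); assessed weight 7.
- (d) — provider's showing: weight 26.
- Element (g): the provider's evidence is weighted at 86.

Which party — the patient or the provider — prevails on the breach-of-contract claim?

provider

— Issue I —
Stage I.1 (patient, a preponderance, weight exceeds 51): (a) 51 ≤ 51 — fails; (b) 47 ≤ 51 — fails.
  The patient does not carry Stage I.1.
The provider prevails on this issue.
— Issue II —
Stage II.1 — burden on patient; standard: a substantially-more-likely showing (weight is at least 78).
    (e): 84 − 7 = 77 < 78 [not met]
  The patient does not carry Stage II.1.
The analysis ends at Stage II.1; the provider prevails on this issue.
Per-issue: Issue I → provider; Issue II → provider. The patient must prevail on every issue; overall, the provider prevails.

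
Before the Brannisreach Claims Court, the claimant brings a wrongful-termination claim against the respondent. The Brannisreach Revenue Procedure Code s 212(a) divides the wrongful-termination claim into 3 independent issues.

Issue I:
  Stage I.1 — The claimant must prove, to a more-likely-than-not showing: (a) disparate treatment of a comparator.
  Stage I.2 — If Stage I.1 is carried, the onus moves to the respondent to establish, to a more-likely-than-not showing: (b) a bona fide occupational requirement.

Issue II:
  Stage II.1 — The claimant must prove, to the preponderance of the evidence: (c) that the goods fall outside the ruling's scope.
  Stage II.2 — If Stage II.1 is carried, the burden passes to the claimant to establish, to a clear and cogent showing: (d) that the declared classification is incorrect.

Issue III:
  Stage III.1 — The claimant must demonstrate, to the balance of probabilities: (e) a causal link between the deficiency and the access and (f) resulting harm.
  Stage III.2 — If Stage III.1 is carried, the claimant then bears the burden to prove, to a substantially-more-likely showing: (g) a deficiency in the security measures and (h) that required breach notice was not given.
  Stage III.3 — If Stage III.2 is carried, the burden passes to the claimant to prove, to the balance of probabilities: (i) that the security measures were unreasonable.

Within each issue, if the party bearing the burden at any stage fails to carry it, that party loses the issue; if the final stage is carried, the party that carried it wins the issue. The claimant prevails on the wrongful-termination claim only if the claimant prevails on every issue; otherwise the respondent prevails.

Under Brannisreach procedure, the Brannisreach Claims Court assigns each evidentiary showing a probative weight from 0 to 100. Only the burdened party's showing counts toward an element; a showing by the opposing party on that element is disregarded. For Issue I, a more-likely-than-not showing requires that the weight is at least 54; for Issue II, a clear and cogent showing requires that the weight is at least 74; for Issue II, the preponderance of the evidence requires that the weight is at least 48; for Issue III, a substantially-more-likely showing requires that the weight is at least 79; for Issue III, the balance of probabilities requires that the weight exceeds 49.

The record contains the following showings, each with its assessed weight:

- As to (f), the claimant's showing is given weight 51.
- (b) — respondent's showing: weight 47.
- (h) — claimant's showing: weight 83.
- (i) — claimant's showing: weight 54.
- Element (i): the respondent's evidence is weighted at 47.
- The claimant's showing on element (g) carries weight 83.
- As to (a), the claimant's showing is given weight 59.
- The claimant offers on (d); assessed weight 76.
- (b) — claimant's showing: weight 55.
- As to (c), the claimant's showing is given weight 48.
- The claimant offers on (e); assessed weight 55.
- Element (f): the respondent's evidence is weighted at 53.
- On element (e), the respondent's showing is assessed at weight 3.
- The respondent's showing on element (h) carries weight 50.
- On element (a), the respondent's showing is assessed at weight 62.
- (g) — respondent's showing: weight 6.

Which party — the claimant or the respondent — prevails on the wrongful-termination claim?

claimant

— Issue I —
Stage I.1 — burden on claimant; standard: a more-likely-than-not showing (weight is at least 54).
    (a): 59 (respondent's 62 disregarded) ≥ 54 [met]
  All elements met. The burden passes to the respondent.
Stage I.2 — burden on respondent; standard: a more-likely-than-not showing (weight is at least 54).
    (b): 47 (claimant's 55 disregarded) < 54 [not met]
  The respondent does not carry Stage I.2.
The analysis ends at Stage I.2; the claimant prevails on this issue.
— Issue II —
Stage II.1 — burden on claimant; standard: the preponderance of the evidence (weight is at least 48).
    (c): 48 ≥ 48 [met]
  Stage II.1 is satisfied; the claimant continues to bear the burden.
Stage II.2 — burden on claimant; standard: a clear and cogent showing (weight is at least 74).
    (d): 76 ≥ 74 [met]
  All elements met at the final stage.
With every stage satisfied, the claimant prevails on this issue.
— Issue III —
Stage III.1 — burden on claimant; standard: the balance of probabilities (weight exceeds 49).
    (e): 55 (respondent's 3 disregarded) > 49 [met]
    (f): 51 (respondent's 53 disregarded) > 49 [met]
  All elements met. The claimant retains the burden for Stage III.2.
Stage III.2 — burden on claimant; standard: a substantially-more-likely showing (weight is at least 79).
    (g): 83 (respondent's 6 disregarded) ≥ 79 [met]
    (h): 83 (respondent's 50 disregarded) ≥ 79 [met]
  All elements met. The claimant retains the burden for Stage III.3.
Stage III.3 — burden on claimant; standard: the balance of probabilities (weight exceeds 49).
    (i): 54 (respondent's 47 disregarded) > 49 [met]
  Stage III.3 carried; the final stage is satisfied.
With every stage satisfied, the claimant prevails on this issue.
Per-issue: Issue I → claimant; Issue II → claimant; Issue III → claimant. The claimant must prevail on every issue; overall, the claimant prevails.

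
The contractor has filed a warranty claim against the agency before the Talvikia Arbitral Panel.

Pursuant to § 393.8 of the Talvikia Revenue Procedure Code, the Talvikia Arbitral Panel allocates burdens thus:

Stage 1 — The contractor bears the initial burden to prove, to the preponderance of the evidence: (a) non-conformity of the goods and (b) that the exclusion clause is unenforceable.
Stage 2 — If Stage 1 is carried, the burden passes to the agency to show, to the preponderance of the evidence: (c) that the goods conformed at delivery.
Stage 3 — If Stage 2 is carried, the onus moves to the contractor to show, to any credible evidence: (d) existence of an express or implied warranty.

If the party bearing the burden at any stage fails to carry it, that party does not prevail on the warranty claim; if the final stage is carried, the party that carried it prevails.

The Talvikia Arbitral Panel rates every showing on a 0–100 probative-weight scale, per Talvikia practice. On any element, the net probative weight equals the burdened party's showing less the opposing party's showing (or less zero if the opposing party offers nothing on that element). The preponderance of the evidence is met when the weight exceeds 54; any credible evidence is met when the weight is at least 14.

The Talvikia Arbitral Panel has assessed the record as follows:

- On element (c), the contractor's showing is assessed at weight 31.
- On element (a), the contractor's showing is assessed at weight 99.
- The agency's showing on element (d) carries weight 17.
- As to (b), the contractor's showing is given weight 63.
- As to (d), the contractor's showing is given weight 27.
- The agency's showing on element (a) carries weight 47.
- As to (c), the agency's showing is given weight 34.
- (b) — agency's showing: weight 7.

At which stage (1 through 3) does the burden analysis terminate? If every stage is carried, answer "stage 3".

stage 1

Stage 1 — burden on contractor; standard: the preponderance of the evidence (weight exceeds 54).
    (a): 99 − 47 = 52 ≤ 54 [not met]
    (b): 63 − 7 = 56 > 54 [met]
  Stage 1 not carried; the contractor fails its burden.
So the agency prevails.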